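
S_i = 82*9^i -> [82, 738, 6642, 59778, 538002]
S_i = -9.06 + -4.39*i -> [-9.06, -13.45, -17.84, -22.23, -26.62]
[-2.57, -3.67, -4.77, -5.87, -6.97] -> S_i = -2.57 + -1.10*i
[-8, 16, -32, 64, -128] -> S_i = -8*-2^i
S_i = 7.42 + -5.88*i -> [7.42, 1.54, -4.34, -10.22, -16.1]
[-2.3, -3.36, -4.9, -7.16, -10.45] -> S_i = -2.30*1.46^i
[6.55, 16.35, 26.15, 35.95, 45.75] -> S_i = 6.55 + 9.80*i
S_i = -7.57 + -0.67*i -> [-7.57, -8.24, -8.91, -9.58, -10.25]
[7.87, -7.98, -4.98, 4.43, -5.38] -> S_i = Random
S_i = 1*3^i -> [1, 3, 9, 27, 81]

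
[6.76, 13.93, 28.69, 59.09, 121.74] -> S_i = 6.76*2.06^i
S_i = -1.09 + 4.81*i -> [-1.09, 3.72, 8.53, 13.34, 18.15]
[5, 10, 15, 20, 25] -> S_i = 5 + 5*i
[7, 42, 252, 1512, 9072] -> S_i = 7*6^i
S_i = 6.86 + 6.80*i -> [6.86, 13.66, 20.46, 27.26, 34.06]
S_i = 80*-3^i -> [80, -240, 720, -2160, 6480]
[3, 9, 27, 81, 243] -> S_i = 3*3^i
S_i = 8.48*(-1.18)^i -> [8.48, -10.01, 11.81, -13.93, 16.44]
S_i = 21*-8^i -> [21, -168, 1344, -10752, 86016]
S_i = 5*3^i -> [5, 15, 45, 135, 405]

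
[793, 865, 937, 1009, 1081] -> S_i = 793 + 72*i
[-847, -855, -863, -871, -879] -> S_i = -847 + -8*i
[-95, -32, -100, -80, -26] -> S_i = Random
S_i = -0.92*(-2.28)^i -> [-0.92, 2.1, -4.78, 10.9, -24.86]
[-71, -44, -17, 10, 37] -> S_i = -71 + 27*i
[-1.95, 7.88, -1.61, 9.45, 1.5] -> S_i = Random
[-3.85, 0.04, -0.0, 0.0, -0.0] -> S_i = -3.85*(-0.01)^i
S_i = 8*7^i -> [8, 56, 392, 2744, 19208]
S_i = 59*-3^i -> [59, -177, 531, -1593, 4779]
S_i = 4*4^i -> [4, 16, 64, 256, 1024]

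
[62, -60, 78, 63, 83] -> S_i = Random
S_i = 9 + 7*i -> [9, 16, 23, 30, 37]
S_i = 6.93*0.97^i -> [6.93, 6.72, 6.52, 6.32, 6.14]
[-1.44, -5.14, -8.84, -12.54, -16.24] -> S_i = -1.44 + -3.70*i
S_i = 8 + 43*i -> [8, 51, 94, 137, 180]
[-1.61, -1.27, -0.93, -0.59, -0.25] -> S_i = -1.61 + 0.34*i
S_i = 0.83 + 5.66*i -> [0.83, 6.49, 12.15, 17.81, 23.47]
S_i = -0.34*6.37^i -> [-0.34, -2.17, -13.8, -87.88, -559.8]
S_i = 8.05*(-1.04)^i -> [8.05, -8.37, 8.71, -9.06, 9.42]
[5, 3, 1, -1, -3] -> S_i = 5 + -2*i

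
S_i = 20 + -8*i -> [20, 12, 4, -4, -12]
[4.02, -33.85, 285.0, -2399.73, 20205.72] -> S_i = 4.02*(-8.42)^i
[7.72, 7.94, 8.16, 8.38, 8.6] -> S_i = 7.72 + 0.22*i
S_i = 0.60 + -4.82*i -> [0.6, -4.22, -9.04, -13.86, -18.68]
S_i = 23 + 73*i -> [23, 96, 169, 242, 315]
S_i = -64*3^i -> [-64, -192, -576, -1728, -5184]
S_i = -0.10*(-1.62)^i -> [-0.1, 0.16, -0.26, 0.43, -0.69]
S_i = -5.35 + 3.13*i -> [-5.35, -2.22, 0.91, 4.04, 7.17]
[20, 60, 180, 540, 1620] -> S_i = 20*3^i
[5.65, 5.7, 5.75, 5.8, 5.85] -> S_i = 5.65 + 0.05*i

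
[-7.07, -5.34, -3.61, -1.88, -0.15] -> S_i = -7.07 + 1.73*i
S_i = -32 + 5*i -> [-32, -27, -22, -17, -12]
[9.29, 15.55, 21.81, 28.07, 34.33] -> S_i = 9.29 + 6.26*i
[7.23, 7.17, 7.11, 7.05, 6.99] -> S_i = 7.23 + -0.06*i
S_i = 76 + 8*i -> [76, 84, 92, 100, 108]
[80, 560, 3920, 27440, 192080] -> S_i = 80*7^i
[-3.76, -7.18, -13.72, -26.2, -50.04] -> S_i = -3.76*1.91^i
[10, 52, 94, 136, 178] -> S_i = 10 + 42*i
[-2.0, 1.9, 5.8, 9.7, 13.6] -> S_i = -2.00 + 3.90*i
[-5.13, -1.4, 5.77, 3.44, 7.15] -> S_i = Random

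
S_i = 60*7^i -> [60, 420, 2940, 20580, 144060]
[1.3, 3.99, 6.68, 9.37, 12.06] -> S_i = 1.30 + 2.69*i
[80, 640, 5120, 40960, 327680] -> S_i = 80*8^i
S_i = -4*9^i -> [-4, -36, -324, -2916, -26244]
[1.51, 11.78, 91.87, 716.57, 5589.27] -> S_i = 1.51*7.80^i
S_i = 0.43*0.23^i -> [0.43, 0.1, 0.02, 0.01, 0.0]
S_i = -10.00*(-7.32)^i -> [-10.0, 73.2, -535.82, 3922.23, -28710.74]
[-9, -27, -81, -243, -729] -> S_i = -9*3^i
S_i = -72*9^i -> [-72, -648, -5832, -52488, -472392]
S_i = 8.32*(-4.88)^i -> [8.32, -40.6, 198.14, -966.9, 4718.49]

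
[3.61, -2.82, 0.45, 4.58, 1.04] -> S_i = Random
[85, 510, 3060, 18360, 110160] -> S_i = 85*6^i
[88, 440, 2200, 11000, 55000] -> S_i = 88*5^i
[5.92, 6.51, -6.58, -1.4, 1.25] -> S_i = Random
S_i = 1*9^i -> [1, 9, 81, 729, 6561]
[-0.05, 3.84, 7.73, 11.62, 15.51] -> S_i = -0.05 + 3.89*i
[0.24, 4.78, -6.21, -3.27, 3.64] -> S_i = Random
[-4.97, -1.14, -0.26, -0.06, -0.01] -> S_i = -4.97*0.23^i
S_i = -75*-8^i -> [-75, 600, -4800, 38400, -307200]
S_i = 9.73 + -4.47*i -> [9.73, 5.26, 0.79, -3.68, -8.15]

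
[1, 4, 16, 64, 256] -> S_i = 1*4^i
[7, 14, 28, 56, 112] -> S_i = 7*2^i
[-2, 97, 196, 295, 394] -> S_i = -2 + 99*i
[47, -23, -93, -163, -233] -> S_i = 47 + -70*i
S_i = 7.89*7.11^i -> [7.89, 56.1, 398.86, 2835.87, 20163.01]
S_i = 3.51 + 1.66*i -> [3.51, 5.17, 6.83, 8.49, 10.15]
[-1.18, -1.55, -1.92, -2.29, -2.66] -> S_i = -1.18 + -0.37*i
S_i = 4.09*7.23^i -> [4.09, 29.57, 213.8, 1545.75, 11175.75]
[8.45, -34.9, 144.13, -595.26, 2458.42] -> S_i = 8.45*(-4.13)^i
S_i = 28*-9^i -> [28, -252, 2268, -20412, 183708]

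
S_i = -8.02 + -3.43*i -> [-8.02, -11.45, -14.88, -18.31, -21.74]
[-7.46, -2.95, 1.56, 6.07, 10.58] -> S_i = -7.46 + 4.51*i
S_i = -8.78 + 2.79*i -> [-8.78, -5.99, -3.2, -0.41, 2.38]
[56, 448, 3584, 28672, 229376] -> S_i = 56*8^i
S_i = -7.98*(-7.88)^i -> [-7.98, 62.88, -495.51, 3904.64, -30768.6]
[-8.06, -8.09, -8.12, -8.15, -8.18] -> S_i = -8.06 + -0.03*i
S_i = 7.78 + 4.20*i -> [7.78, 11.98, 16.18, 20.38, 24.58]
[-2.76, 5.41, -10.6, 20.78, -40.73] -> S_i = -2.76*(-1.96)^i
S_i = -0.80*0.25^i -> [-0.8, -0.2, -0.05, -0.01, -0.0]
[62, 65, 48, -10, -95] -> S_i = Random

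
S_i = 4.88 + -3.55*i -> [4.88, 1.33, -2.22, -5.77, -9.32]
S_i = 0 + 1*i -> [0, 1, 2, 3, 4]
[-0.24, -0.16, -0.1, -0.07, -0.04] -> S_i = -0.24*0.65^i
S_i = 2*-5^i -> [2, -10, 50, -250, 1250]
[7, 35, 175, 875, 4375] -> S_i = 7*5^i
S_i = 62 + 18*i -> [62, 80, 98, 116, 134]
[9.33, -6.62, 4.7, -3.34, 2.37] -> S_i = 9.33*(-0.71)^i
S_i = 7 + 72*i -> [7, 79, 151, 223, 295]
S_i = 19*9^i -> [19, 171, 1539, 13851, 124659]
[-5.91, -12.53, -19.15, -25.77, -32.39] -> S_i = -5.91 + -6.62*i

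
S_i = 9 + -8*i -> [9, 1, -7, -15, -23]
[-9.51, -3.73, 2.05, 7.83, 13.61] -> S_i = -9.51 + 5.78*i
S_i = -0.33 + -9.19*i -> [-0.33, -9.52, -18.71, -27.9, -37.09]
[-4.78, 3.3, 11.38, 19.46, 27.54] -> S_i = -4.78 + 8.08*i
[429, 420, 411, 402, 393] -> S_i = 429 + -9*i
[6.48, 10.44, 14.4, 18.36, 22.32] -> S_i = 6.48 + 3.96*i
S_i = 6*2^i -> [6, 12, 24, 48, 96]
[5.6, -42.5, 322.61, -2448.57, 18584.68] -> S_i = 5.60*(-7.59)^i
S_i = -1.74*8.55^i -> [-1.74, -14.88, -127.2, -1087.55, -9298.52]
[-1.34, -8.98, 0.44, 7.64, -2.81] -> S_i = Random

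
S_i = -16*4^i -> [-16, -64, -256, -1024, -4096]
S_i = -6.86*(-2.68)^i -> [-6.86, 18.38, -49.27, 132.05, -353.89]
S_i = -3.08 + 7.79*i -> [-3.08, 4.71, 12.5, 20.29, 28.08]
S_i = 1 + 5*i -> [1, 6, 11, 16, 21]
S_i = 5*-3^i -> [5, -15, 45, -135, 405]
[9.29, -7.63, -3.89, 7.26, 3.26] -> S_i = Random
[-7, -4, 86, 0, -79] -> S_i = Random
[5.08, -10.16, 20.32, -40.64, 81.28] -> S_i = 5.08*(-2.00)^i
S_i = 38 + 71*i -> [38, 109, 180, 251, 322]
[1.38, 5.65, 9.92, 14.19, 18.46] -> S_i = 1.38 + 4.27*i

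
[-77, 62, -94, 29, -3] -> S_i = Random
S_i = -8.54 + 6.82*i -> [-8.54, -1.72, 5.1, 11.92, 18.74]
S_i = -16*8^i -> [-16, -128, -1024, -8192, -65536]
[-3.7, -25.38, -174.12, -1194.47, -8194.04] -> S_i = -3.70*6.86^i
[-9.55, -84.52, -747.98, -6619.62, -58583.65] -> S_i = -9.55*8.85^i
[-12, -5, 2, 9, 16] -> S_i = -12 + 7*i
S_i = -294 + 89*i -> [-294, -205, -116, -27, 62]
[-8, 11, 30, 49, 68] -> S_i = -8 + 19*i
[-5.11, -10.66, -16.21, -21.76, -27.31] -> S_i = -5.11 + -5.55*i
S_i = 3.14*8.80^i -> [3.14, 27.63, 243.16, 2139.82, 18830.43]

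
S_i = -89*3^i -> [-89, -267, -801, -2403, -7209]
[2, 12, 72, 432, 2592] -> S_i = 2*6^i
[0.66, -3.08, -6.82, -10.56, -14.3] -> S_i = 0.66 + -3.74*i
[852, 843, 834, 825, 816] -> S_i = 852 + -9*i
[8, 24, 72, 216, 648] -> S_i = 8*3^i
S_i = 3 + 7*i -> [3, 10, 17, 24, 31]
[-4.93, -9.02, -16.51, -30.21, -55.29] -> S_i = -4.93*1.83^i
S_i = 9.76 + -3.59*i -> [9.76, 6.17, 2.58, -1.01, -4.6]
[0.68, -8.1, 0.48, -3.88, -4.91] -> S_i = Random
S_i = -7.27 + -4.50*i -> [-7.27, -11.77, -16.27, -20.77, -25.27]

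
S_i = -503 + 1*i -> [-503, -502, -501, -500, -499]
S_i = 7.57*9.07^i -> [7.57, 68.66, 622.75, 5648.3, 51230.08]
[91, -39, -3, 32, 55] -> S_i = Random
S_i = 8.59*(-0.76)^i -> [8.59, -6.53, 4.96, -3.77, 2.87]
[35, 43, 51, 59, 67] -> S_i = 35 + 8*i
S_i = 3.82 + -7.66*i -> [3.82, -3.84, -11.5, -19.16, -26.82]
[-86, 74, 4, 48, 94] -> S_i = Random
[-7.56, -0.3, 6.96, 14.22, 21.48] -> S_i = -7.56 + 7.26*i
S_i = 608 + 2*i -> [608, 610, 612, 614, 616]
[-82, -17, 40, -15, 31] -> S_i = Random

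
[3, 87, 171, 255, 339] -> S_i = 3 + 84*i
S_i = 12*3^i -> [12, 36, 108, 324, 972]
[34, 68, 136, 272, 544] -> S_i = 34*2^i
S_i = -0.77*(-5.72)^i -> [-0.77, 4.4, -25.19, 144.1, -824.28]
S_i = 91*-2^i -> [91, -182, 364, -728, 1456]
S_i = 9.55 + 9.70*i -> [9.55, 19.25, 28.95, 38.65, 48.35]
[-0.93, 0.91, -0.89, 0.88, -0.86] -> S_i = -0.93*(-0.98)^i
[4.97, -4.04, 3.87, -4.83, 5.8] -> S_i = Random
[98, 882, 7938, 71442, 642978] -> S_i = 98*9^i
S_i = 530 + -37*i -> [530, 493, 456, 419, 382]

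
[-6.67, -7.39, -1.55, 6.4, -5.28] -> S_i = Random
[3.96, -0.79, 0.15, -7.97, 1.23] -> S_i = Random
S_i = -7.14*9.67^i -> [-7.14, -69.04, -667.65, -6456.21, -62431.55]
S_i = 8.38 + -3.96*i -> [8.38, 4.42, 0.46, -3.5, -7.46]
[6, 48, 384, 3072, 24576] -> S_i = 6*8^i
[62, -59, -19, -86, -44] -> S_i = Random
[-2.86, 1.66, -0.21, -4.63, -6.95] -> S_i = Random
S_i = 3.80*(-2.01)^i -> [3.8, -7.64, 15.35, -30.86, 62.03]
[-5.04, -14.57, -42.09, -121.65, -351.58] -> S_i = -5.04*2.89^i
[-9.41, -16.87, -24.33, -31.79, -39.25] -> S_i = -9.41 + -7.46*i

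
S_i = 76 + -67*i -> [76, 9, -58, -125, -192]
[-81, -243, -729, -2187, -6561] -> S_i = -81*3^i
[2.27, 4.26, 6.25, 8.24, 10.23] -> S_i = 2.27 + 1.99*i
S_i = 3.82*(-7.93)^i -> [3.82, -30.29, 240.22, -1904.95, 15106.23]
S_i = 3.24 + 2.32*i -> [3.24, 5.56, 7.88, 10.2, 12.52]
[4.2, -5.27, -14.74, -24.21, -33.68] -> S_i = 4.20 + -9.47*i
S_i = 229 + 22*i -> [229, 251, 273, 295, 317]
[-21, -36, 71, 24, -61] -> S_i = Random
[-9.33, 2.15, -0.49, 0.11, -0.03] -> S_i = -9.33*(-0.23)^i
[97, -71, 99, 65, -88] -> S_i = Random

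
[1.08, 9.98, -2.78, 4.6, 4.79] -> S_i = Random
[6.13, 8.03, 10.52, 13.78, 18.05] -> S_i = 6.13*1.31^i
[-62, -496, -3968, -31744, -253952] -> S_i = -62*8^i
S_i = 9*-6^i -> [9, -54, 324, -1944, 11664]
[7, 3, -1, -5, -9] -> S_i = 7 + -4*i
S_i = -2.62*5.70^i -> [-2.62, -14.93, -85.12, -485.21, -2765.67]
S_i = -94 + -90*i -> [-94, -184, -274, -364, -454]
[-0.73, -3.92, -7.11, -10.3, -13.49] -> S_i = -0.73 + -3.19*i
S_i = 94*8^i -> [94, 752, 6016, 48128, 385024]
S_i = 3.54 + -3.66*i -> [3.54, -0.12, -3.78, -7.44, -11.1]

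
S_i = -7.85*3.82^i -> [-7.85, -29.99, -114.55, -437.58, -1671.56]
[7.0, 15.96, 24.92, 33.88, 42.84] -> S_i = 7.00 + 8.96*i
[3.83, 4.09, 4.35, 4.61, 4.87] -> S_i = 3.83 + 0.26*i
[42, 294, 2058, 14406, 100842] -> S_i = 42*7^i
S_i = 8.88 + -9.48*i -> [8.88, -0.6, -10.08, -19.56, -29.04]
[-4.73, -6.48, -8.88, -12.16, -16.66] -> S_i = -4.73*1.37^i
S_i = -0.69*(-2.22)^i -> [-0.69, 1.53, -3.4, 7.55, -16.76]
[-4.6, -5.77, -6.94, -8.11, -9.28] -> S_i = -4.60 + -1.17*i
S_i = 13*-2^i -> [13, -26, 52, -104, 208]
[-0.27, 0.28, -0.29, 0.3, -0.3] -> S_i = -0.27*(-1.03)^i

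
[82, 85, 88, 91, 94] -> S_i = 82 + 3*i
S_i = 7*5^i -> [7, 35, 175, 875, 4375]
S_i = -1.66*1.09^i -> [-1.66, -1.81, -1.97, -2.15, -2.34]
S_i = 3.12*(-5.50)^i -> [3.12, -17.16, 94.38, -519.09, 2855.0]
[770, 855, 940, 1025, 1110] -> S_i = 770 + 85*i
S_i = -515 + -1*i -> [-515, -516, -517, -518, -519]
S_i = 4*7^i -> [4, 28, 196, 1372, 9604]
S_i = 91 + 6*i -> [91, 97, 103, 109, 115]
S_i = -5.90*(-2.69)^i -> [-5.9, 15.87, -42.69, 114.84, -308.93]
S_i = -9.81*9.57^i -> [-9.81, -93.88, -898.45, -8598.15, -82284.26]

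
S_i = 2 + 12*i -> [2, 14, 26, 38, 50]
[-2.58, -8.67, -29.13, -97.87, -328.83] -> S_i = -2.58*3.36^i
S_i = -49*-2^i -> [-49, 98, -196, 392, -784]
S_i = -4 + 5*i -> [-4, 1, 6, 11, 16]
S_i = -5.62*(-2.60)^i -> [-5.62, 14.61, -37.99, 98.78, -256.82]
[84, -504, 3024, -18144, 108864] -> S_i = 84*-6^i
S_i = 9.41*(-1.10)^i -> [9.41, -10.35, 11.39, -12.52, 13.78]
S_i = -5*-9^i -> [-5, 45, -405, 3645, -32805]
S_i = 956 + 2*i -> [956, 958, 960, 962, 964]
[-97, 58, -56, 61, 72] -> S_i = Random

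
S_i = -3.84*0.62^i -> [-3.84, -2.38, -1.48, -0.92, -0.57]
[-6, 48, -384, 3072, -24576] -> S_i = -6*-8^i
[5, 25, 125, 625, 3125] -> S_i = 5*5^i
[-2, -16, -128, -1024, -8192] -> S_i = -2*8^i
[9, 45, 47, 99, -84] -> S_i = Random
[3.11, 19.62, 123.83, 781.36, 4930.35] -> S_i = 3.11*6.31^i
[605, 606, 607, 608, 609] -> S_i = 605 + 1*i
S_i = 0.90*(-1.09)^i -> [0.9, -0.98, 1.07, -1.17, 1.27]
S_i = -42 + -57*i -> [-42, -99, -156, -213, -270]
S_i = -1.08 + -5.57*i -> [-1.08, -6.65, -12.22, -17.79, -23.36]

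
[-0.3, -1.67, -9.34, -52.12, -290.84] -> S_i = -0.30*5.58^i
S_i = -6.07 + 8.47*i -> [-6.07, 2.4, 10.87, 19.34, 27.81]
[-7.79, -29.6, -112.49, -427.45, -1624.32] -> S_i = -7.79*3.80^i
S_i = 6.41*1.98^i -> [6.41, 12.69, 25.13, 49.76, 98.52]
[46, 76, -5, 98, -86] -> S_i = Random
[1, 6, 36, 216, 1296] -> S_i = 1*6^i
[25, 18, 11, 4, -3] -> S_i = 25 + -7*i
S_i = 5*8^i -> [5, 40, 320, 2560, 20480]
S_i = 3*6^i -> [3, 18, 108, 648, 3888]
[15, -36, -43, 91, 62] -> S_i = Random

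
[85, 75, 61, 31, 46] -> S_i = Random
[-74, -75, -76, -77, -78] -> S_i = -74 + -1*i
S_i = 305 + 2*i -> [305, 307, 309, 311, 313]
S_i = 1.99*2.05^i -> [1.99, 4.08, 8.36, 17.14, 35.15]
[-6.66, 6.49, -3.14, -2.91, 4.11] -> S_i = Random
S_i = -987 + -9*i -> [-987, -996, -1005, -1014, -1023]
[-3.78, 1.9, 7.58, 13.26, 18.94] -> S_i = -3.78 + 5.68*i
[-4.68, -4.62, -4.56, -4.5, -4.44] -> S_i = -4.68 + 0.06*i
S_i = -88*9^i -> [-88, -792, -7128, -64152, -577368]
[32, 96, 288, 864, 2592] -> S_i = 32*3^i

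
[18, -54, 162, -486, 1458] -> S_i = 18*-3^i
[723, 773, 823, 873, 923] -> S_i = 723 + 50*i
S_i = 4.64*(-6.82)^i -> [4.64, -31.64, 215.82, -1471.88, 10038.19]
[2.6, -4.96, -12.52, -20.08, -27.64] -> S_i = 2.60 + -7.56*i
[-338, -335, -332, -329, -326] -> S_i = -338 + 3*i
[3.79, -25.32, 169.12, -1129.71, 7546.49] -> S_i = 3.79*(-6.68)^i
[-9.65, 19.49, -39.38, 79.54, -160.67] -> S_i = -9.65*(-2.02)^i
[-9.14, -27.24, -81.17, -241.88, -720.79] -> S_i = -9.14*2.98^i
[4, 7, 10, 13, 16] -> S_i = 4 + 3*i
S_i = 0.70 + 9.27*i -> [0.7, 9.97, 19.24, 28.51, 37.78]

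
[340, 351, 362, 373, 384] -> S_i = 340 + 11*i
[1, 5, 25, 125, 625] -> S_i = 1*5^i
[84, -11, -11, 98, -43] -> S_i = Random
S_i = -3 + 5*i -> [-3, 2, 7, 12, 17]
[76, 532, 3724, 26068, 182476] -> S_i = 76*7^i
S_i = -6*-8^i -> [-6, 48, -384, 3072, -24576]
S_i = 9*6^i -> [9, 54, 324, 1944, 11664]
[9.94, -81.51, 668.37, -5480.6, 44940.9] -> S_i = 9.94*(-8.20)^i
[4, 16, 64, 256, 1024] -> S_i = 4*4^i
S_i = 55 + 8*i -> [55, 63, 71, 79, 87]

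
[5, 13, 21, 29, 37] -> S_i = 5 + 8*i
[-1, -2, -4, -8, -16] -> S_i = -1*2^i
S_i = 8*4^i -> [8, 32, 128, 512, 2048]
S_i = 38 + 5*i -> [38, 43, 48, 53, 58]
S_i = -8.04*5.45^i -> [-8.04, -43.82, -238.81, -1301.5, -7093.2]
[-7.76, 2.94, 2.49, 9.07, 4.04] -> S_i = Random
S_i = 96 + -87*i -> [96, 9, -78, -165, -252]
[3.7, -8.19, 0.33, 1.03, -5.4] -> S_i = Random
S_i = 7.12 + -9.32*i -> [7.12, -2.2, -11.52, -20.84, -30.16]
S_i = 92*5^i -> [92, 460, 2300, 11500, 57500]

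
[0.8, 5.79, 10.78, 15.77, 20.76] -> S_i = 0.80 + 4.99*i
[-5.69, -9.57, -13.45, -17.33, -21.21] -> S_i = -5.69 + -3.88*i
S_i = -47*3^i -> [-47, -141, -423, -1269, -3807]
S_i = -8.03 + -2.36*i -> [-8.03, -10.39, -12.75, -15.11, -17.47]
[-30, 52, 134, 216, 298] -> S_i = -30 + 82*i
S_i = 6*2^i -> [6, 12, 24, 48, 96]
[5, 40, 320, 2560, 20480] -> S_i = 5*8^i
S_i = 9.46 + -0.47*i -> [9.46, 8.99, 8.52, 8.05, 7.58]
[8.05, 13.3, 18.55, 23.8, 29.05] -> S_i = 8.05 + 5.25*i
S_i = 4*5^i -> [4, 20, 100, 500, 2500]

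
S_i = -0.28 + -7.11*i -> [-0.28, -7.39, -14.5, -21.61, -28.72]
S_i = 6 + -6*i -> [6, 0, -6, -12, -18]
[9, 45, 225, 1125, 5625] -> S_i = 9*5^i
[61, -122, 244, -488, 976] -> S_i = 61*-2^i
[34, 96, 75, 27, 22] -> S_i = Random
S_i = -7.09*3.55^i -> [-7.09, -25.17, -89.35, -317.2, -1126.06]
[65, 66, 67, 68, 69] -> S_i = 65 + 1*i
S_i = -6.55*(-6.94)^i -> [-6.55, 45.46, -315.47, 2189.37, -15194.25]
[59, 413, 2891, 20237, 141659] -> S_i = 59*7^i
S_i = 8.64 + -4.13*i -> [8.64, 4.51, 0.38, -3.75, -7.88]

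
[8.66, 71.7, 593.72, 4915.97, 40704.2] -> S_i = 8.66*8.28^i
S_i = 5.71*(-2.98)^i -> [5.71, -17.02, 50.71, -151.11, 450.3]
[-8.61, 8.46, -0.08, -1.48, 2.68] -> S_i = Random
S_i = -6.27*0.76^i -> [-6.27, -4.77, -3.62, -2.75, -2.09]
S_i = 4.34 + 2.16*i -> [4.34, 6.5, 8.66, 10.82, 12.98]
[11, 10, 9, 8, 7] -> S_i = 11 + -1*i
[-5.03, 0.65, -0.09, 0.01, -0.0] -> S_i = -5.03*(-0.13)^i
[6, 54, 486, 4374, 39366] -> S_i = 6*9^i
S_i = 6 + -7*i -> [6, -1, -8, -15, -22]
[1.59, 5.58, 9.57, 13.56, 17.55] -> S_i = 1.59 + 3.99*i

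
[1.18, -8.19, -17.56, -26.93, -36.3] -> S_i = 1.18 + -9.37*i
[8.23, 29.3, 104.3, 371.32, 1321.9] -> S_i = 8.23*3.56^i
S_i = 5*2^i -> [5, 10, 20, 40, 80]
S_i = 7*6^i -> [7, 42, 252, 1512, 9072]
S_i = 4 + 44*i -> [4, 48, 92, 136, 180]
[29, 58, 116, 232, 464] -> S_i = 29*2^i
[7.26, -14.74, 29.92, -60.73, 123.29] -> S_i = 7.26*(-2.03)^i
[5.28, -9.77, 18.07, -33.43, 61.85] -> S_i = 5.28*(-1.85)^i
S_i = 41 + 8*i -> [41, 49, 57, 65, 73]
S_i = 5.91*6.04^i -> [5.91, 35.7, 215.61, 1302.26, 7865.66]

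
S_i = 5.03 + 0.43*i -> [5.03, 5.46, 5.89, 6.32, 6.75]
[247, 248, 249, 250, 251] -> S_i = 247 + 1*i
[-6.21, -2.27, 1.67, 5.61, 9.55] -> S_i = -6.21 + 3.94*i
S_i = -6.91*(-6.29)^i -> [-6.91, 43.46, -273.39, 1719.61, -10816.35]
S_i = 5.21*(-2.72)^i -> [5.21, -14.17, 38.55, -104.84, 285.18]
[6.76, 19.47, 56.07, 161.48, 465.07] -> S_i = 6.76*2.88^i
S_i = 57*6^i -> [57, 342, 2052, 12312, 73872]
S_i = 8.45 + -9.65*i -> [8.45, -1.2, -10.85, -20.5, -30.15]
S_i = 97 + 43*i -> [97, 140, 183, 226, 269]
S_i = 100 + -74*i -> [100, 26, -48, -122, -196]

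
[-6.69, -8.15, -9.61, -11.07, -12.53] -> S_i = -6.69 + -1.46*i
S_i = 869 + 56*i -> [869, 925, 981, 1037, 1093]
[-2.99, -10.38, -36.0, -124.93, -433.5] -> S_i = -2.99*3.47^i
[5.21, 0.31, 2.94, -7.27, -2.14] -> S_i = Random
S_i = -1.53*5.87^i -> [-1.53, -8.98, -52.72, -309.46, -1816.54]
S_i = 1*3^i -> [1, 3, 9, 27, 81]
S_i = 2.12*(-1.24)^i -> [2.12, -2.63, 3.26, -4.04, 5.01]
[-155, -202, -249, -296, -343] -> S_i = -155 + -47*i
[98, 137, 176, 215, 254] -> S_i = 98 + 39*i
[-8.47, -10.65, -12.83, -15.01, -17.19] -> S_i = -8.47 + -2.18*i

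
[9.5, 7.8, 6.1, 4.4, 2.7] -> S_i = 9.50 + -1.70*i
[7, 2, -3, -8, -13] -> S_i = 7 + -5*i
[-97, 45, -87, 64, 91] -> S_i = Random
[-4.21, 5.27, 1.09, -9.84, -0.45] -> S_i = Random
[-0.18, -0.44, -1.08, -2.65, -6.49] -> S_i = -0.18*2.45^i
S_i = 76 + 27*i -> [76, 103, 130, 157, 184]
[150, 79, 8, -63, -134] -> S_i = 150 + -71*i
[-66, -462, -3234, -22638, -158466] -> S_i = -66*7^i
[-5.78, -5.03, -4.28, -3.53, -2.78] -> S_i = -5.78 + 0.75*i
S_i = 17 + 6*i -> [17, 23, 29, 35, 41]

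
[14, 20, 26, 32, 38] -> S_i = 14 + 6*i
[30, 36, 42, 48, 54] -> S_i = 30 + 6*i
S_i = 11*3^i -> [11, 33, 99, 297, 891]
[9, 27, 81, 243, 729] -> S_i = 9*3^i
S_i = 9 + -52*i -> [9, -43, -95, -147, -199]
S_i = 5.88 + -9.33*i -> [5.88, -3.45, -12.78, -22.11, -31.44]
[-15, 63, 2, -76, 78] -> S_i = Random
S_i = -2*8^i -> [-2, -16, -128, -1024, -8192]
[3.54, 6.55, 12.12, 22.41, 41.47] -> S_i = 3.54*1.85^i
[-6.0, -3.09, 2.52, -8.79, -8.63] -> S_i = Random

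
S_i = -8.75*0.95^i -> [-8.75, -8.31, -7.9, -7.5, -7.13]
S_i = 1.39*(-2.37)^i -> [1.39, -3.29, 7.81, -18.5, 43.85]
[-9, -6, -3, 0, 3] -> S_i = -9 + 3*i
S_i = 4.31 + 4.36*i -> [4.31, 8.67, 13.03, 17.39, 21.75]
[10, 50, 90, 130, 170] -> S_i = 10 + 40*i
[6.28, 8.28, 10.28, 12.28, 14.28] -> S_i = 6.28 + 2.00*i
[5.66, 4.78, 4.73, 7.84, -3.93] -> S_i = Random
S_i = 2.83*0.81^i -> [2.83, 2.29, 1.86, 1.5, 1.22]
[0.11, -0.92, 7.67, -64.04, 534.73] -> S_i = 0.11*(-8.35)^i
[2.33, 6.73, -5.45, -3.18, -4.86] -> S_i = Random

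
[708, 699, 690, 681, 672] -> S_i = 708 + -9*i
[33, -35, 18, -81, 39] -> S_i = Random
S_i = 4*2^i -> [4, 8, 16, 32, 64]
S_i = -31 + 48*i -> [-31, 17, 65, 113, 161]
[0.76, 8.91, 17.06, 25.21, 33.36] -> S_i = 0.76 + 8.15*i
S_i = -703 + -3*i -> [-703, -706, -709, -712, -715]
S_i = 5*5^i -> [5, 25, 125, 625, 3125]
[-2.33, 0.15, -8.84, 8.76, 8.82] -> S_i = Random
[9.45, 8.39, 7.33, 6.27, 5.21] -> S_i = 9.45 + -1.06*i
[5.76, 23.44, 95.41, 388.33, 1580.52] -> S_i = 5.76*4.07^i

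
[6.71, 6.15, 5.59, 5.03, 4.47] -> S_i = 6.71 + -0.56*i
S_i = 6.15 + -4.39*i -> [6.15, 1.76, -2.63, -7.02, -11.41]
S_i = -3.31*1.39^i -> [-3.31, -4.6, -6.4, -8.89, -12.36]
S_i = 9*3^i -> [9, 27, 81, 243, 729]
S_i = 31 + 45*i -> [31, 76, 121, 166, 211]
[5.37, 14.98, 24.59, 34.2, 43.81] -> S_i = 5.37 + 9.61*i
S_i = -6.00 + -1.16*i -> [-6.0, -7.16, -8.32, -9.48, -10.64]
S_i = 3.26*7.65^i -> [3.26, 24.94, 190.78, 1459.49, 11165.12]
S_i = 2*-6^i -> [2, -12, 72, -432, 2592]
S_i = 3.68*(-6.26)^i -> [3.68, -23.04, 144.21, -902.76, 5651.26]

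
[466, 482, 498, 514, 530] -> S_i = 466 + 16*i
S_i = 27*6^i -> [27, 162, 972, 5832, 34992]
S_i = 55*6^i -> [55, 330, 1980, 11880, 71280]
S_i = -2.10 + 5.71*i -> [-2.1, 3.61, 9.32, 15.03, 20.74]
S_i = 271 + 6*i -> [271, 277, 283, 289, 295]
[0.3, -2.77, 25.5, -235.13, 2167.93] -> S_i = 0.30*(-9.22)^i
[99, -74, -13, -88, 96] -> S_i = Random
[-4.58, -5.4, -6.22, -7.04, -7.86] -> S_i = -4.58 + -0.82*i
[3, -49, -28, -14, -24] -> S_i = Random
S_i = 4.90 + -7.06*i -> [4.9, -2.16, -9.22, -16.28, -23.34]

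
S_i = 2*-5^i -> [2, -10, 50, -250, 1250]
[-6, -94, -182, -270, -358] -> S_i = -6 + -88*i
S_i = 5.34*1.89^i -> [5.34, 10.09, 19.08, 36.05, 68.14]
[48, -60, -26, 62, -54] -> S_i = Random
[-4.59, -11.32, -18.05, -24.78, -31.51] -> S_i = -4.59 + -6.73*i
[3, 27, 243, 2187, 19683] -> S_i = 3*9^i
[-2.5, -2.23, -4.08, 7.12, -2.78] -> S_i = Random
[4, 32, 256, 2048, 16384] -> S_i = 4*8^i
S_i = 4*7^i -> [4, 28, 196, 1372, 9604]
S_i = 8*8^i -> [8, 64, 512, 4096, 32768]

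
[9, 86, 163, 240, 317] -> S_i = 9 + 77*i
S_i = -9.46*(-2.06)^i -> [-9.46, 19.49, -40.14, 82.7, -170.36]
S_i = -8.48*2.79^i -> [-8.48, -23.66, -66.01, -184.17, -513.82]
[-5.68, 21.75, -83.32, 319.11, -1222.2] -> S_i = -5.68*(-3.83)^i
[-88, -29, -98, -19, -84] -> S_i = Random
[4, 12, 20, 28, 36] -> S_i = 4 + 8*i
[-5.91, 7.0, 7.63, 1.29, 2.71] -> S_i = Random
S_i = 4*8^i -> [4, 32, 256, 2048, 16384]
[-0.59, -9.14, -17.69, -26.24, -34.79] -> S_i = -0.59 + -8.55*i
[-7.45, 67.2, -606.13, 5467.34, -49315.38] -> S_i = -7.45*(-9.02)^i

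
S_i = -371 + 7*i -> [-371, -364, -357, -350, -343]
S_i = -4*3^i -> [-4, -12, -36, -108, -324]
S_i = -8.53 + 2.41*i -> [-8.53, -6.12, -3.71, -1.3, 1.11]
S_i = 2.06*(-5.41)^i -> [2.06, -11.14, 60.29, -326.18, 1764.64]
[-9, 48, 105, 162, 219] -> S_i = -9 + 57*i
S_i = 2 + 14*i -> [2, 16, 30, 44, 58]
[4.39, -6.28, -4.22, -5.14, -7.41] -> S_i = Random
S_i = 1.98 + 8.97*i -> [1.98, 10.95, 19.92, 28.89, 37.86]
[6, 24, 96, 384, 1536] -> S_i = 6*4^i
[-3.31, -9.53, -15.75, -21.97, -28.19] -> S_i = -3.31 + -6.22*i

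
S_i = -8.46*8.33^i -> [-8.46, -70.47, -587.03, -4889.96, -40733.37]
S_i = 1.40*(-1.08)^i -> [1.4, -1.51, 1.63, -1.76, 1.9]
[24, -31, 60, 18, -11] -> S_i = Random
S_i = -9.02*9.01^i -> [-9.02, -81.27, -732.24, -6597.52, -59443.68]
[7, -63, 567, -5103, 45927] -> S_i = 7*-9^i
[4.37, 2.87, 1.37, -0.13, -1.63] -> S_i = 4.37 + -1.50*i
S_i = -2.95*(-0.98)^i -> [-2.95, 2.89, -2.83, 2.78, -2.72]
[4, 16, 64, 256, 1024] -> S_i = 4*4^i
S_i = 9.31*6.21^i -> [9.31, 57.82, 359.03, 2229.59, 13845.74]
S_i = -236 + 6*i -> [-236, -230, -224, -218, -212]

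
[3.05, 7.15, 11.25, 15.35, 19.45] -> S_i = 3.05 + 4.10*i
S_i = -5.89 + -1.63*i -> [-5.89, -7.52, -9.15, -10.78, -12.41]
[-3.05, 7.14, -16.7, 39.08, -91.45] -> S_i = -3.05*(-2.34)^i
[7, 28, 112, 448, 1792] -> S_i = 7*4^i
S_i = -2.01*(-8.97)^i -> [-2.01, 18.03, -161.73, 1450.69, -13012.65]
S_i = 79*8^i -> [79, 632, 5056, 40448, 323584]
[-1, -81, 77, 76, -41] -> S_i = Random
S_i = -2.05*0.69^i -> [-2.05, -1.41, -0.98, -0.67, -0.46]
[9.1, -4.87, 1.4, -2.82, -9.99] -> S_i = Random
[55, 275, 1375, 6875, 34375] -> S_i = 55*5^i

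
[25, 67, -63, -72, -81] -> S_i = Random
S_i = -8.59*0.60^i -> [-8.59, -5.15, -3.09, -1.86, -1.11]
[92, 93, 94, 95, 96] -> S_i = 92 + 1*i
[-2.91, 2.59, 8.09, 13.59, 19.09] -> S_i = -2.91 + 5.50*i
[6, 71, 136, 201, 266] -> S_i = 6 + 65*i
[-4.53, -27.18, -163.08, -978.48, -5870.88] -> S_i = -4.53*6.00^i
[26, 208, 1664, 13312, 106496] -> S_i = 26*8^i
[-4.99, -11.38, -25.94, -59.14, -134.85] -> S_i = -4.99*2.28^i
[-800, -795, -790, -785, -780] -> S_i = -800 + 5*i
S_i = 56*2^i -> [56, 112, 224, 448, 896]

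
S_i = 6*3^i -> [6, 18, 54, 162, 486]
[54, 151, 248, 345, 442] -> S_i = 54 + 97*i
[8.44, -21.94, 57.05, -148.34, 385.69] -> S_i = 8.44*(-2.60)^i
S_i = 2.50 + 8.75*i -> [2.5, 11.25, 20.0, 28.75, 37.5]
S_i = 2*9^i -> [2, 18, 162, 1458, 13122]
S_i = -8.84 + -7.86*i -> [-8.84, -16.7, -24.56, -32.42, -40.28]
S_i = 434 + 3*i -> [434, 437, 440, 443, 446]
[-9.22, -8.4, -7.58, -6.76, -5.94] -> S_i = -9.22 + 0.82*i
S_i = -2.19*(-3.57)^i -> [-2.19, 7.82, -27.91, 99.64, -355.73]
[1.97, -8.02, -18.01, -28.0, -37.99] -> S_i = 1.97 + -9.99*i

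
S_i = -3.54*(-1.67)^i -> [-3.54, 5.91, -9.87, 16.49, -27.53]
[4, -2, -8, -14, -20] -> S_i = 4 + -6*i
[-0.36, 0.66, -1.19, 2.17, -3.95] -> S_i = -0.36*(-1.82)^i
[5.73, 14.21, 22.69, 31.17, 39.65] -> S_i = 5.73 + 8.48*i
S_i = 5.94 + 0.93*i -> [5.94, 6.87, 7.8, 8.73, 9.66]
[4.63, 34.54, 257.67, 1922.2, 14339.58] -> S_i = 4.63*7.46^i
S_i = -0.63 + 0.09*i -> [-0.63, -0.54, -0.45, -0.36, -0.27]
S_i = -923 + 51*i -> [-923, -872, -821, -770, -719]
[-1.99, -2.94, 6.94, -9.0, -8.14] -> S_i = Random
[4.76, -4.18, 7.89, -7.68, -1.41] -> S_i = Random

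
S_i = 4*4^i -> [4, 16, 64, 256, 1024]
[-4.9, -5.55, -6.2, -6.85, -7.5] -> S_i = -4.90 + -0.65*i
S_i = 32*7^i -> [32, 224, 1568, 10976, 76832]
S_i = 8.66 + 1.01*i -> [8.66, 9.67, 10.68, 11.69, 12.7]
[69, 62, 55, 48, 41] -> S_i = 69 + -7*i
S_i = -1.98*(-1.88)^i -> [-1.98, 3.72, -7.0, 13.16, -24.73]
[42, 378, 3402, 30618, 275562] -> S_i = 42*9^i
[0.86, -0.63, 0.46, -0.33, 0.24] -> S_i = 0.86*(-0.73)^i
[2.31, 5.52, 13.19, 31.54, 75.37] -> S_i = 2.31*2.39^i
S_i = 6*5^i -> [6, 30, 150, 750, 3750]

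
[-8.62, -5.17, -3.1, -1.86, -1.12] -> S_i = -8.62*0.60^i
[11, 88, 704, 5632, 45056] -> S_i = 11*8^i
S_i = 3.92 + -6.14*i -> [3.92, -2.22, -8.36, -14.5, -20.64]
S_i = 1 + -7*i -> [1, -6, -13, -20, -27]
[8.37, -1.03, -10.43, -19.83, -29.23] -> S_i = 8.37 + -9.40*i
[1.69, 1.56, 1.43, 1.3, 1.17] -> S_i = 1.69 + -0.13*i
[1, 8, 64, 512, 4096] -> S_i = 1*8^i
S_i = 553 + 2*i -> [553, 555, 557, 559, 561]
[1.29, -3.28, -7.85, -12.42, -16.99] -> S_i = 1.29 + -4.57*i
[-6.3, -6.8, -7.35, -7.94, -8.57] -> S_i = -6.30*1.08^i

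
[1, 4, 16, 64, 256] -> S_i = 1*4^i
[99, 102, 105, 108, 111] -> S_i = 99 + 3*i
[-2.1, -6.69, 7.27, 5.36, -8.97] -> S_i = Random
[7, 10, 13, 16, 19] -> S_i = 7 + 3*i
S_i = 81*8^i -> [81, 648, 5184, 41472, 331776]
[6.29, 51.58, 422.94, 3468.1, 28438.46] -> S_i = 6.29*8.20^i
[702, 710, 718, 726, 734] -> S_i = 702 + 8*i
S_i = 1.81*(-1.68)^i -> [1.81, -3.04, 5.11, -8.58, 14.42]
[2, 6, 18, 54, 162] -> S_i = 2*3^i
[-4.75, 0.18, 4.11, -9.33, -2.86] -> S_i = Random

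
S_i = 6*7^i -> [6, 42, 294, 2058, 14406]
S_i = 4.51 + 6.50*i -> [4.51, 11.01, 17.51, 24.01, 30.51]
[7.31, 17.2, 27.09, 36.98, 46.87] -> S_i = 7.31 + 9.89*i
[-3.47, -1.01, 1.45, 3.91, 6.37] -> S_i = -3.47 + 2.46*i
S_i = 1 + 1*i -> [1, 2, 3, 4, 5]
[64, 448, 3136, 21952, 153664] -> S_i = 64*7^i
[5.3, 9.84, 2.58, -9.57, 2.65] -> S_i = Random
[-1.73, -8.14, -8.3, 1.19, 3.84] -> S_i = Random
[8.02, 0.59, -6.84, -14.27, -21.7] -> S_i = 8.02 + -7.43*i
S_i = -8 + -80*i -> [-8, -88, -168, -248, -328]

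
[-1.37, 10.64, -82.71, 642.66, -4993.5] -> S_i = -1.37*(-7.77)^i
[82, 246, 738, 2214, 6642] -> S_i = 82*3^i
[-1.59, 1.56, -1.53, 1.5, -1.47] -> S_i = -1.59*(-0.98)^i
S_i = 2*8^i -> [2, 16, 128, 1024, 8192]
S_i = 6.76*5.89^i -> [6.76, 39.82, 234.52, 1381.31, 8135.94]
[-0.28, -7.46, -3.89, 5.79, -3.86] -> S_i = Random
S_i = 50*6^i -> [50, 300, 1800, 10800, 64800]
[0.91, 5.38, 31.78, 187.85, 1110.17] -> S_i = 0.91*5.91^i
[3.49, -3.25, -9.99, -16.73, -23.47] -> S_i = 3.49 + -6.74*i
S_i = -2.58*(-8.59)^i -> [-2.58, 22.16, -190.37, 1635.31, -14047.28]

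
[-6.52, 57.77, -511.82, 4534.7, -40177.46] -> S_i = -6.52*(-8.86)^i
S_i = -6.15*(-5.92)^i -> [-6.15, 36.41, -215.54, 1275.97, -7553.74]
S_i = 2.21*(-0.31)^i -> [2.21, -0.69, 0.21, -0.07, 0.02]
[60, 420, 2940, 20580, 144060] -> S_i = 60*7^i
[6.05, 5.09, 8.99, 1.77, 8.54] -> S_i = Random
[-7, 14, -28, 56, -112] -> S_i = -7*-2^i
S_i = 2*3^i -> [2, 6, 18, 54, 162]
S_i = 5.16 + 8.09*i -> [5.16, 13.25, 21.34, 29.43, 37.52]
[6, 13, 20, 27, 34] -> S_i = 6 + 7*i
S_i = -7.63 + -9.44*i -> [-7.63, -17.07, -26.51, -35.95, -45.39]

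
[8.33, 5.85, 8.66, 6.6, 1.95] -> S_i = Random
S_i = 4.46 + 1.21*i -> [4.46, 5.67, 6.88, 8.09, 9.3]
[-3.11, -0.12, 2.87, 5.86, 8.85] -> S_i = -3.11 + 2.99*i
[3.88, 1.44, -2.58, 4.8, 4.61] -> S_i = Random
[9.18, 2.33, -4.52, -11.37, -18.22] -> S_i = 9.18 + -6.85*i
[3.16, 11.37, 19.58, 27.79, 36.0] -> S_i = 3.16 + 8.21*i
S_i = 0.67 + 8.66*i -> [0.67, 9.33, 17.99, 26.65, 35.31]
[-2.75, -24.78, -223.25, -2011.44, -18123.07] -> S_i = -2.75*9.01^i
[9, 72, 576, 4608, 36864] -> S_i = 9*8^i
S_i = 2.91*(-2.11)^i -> [2.91, -6.14, 12.96, -27.34, 57.68]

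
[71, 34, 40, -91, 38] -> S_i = Random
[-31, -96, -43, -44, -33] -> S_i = Random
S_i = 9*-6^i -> [9, -54, 324, -1944, 11664]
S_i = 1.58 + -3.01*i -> [1.58, -1.43, -4.44, -7.45, -10.46]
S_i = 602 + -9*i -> [602, 593, 584, 575, 566]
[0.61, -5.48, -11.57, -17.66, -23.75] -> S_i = 0.61 + -6.09*i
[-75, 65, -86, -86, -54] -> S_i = Random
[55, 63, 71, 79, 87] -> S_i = 55 + 8*i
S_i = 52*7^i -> [52, 364, 2548, 17836, 124852]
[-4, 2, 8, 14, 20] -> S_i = -4 + 6*i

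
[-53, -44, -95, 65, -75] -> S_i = Random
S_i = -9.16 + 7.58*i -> [-9.16, -1.58, 6.0, 13.58, 21.16]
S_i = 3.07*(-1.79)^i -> [3.07, -5.5, 9.84, -17.61, 31.52]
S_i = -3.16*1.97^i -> [-3.16, -6.23, -12.26, -24.16, -47.59]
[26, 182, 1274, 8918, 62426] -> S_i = 26*7^i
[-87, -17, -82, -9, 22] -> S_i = Random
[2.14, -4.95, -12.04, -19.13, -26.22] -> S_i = 2.14 + -7.09*i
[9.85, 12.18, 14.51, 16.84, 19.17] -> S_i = 9.85 + 2.33*i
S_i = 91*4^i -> [91, 364, 1456, 5824, 23296]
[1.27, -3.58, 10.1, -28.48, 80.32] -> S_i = 1.27*(-2.82)^i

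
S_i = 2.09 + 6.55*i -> [2.09, 8.64, 15.19, 21.74, 28.29]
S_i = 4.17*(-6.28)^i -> [4.17, -26.19, 164.46, -1032.8, 6485.97]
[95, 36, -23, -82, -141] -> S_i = 95 + -59*i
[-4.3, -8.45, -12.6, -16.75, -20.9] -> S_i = -4.30 + -4.15*i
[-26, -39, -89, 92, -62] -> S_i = Random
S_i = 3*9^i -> [3, 27, 243, 2187, 19683]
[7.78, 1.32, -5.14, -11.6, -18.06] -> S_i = 7.78 + -6.46*i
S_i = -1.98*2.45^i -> [-1.98, -4.85, -11.88, -29.12, -71.34]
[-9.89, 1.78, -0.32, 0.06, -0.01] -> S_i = -9.89*(-0.18)^i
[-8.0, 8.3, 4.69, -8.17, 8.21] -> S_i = Random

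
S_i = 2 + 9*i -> [2, 11, 20, 29, 38]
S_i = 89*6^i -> [89, 534, 3204, 19224, 115344]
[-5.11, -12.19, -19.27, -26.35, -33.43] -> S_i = -5.11 + -7.08*i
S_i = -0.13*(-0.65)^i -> [-0.13, 0.08, -0.05, 0.04, -0.02]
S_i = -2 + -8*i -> [-2, -10, -18, -26, -34]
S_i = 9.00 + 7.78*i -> [9.0, 16.78, 24.56, 32.34, 40.12]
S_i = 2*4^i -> [2, 8, 32, 128, 512]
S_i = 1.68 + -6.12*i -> [1.68, -4.44, -10.56, -16.68, -22.8]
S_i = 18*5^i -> [18, 90, 450, 2250, 11250]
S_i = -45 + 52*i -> [-45, 7, 59, 111, 163]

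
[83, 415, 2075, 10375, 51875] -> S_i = 83*5^i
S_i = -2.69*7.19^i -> [-2.69, -19.34, -139.06, -999.86, -7188.99]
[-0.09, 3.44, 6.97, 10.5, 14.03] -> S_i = -0.09 + 3.53*i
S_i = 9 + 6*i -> [9, 15, 21, 27, 33]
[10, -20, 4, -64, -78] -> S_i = Random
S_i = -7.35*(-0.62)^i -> [-7.35, 4.56, -2.83, 1.75, -1.09]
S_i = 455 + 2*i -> [455, 457, 459, 461, 463]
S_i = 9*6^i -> [9, 54, 324, 1944, 11664]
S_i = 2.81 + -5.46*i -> [2.81, -2.65, -8.11, -13.57, -19.03]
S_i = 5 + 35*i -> [5, 40, 75, 110, 145]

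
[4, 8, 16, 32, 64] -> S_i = 4*2^i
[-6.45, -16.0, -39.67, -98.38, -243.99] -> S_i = -6.45*2.48^i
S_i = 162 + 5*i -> [162, 167, 172, 177, 182]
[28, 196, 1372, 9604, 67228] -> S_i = 28*7^i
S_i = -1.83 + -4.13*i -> [-1.83, -5.96, -10.09, -14.22, -18.35]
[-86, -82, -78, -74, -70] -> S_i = -86 + 4*i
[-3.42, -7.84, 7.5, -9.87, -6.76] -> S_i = Random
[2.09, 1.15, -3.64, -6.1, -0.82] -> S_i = Random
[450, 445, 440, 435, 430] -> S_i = 450 + -5*i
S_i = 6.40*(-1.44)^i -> [6.4, -9.22, 13.27, -19.11, 27.52]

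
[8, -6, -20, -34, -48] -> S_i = 8 + -14*i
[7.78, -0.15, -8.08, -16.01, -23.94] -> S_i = 7.78 + -7.93*i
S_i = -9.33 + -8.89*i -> [-9.33, -18.22, -27.11, -36.0, -44.89]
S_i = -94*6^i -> [-94, -564, -3384, -20304, -121824]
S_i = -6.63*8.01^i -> [-6.63, -53.11, -425.38, -3407.31, -27292.52]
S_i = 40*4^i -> [40, 160, 640, 2560, 10240]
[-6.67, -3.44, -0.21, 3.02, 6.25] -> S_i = -6.67 + 3.23*i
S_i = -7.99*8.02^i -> [-7.99, -64.08, -513.92, -4121.64, -33055.54]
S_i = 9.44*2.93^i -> [9.44, 27.66, 81.04, 237.45, 695.73]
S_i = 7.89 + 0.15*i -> [7.89, 8.04, 8.19, 8.34, 8.49]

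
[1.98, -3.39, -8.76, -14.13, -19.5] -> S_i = 1.98 + -5.37*i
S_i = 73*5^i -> [73, 365, 1825, 9125, 45625]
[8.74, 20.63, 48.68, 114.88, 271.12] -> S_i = 8.74*2.36^i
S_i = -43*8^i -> [-43, -344, -2752, -22016, -176128]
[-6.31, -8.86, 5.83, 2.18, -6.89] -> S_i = Random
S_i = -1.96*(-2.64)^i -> [-1.96, 5.17, -13.66, 36.06, -95.21]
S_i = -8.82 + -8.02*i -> [-8.82, -16.84, -24.86, -32.88, -40.9]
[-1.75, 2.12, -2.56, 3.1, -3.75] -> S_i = -1.75*(-1.21)^i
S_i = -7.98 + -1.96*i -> [-7.98, -9.94, -11.9, -13.86, -15.82]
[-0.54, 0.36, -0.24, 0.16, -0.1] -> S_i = -0.54*(-0.66)^i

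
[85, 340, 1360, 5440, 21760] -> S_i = 85*4^i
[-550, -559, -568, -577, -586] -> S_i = -550 + -9*i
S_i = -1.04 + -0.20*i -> [-1.04, -1.24, -1.44, -1.64, -1.84]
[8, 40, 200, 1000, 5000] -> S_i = 8*5^i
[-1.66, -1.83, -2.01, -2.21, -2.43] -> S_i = -1.66*1.10^i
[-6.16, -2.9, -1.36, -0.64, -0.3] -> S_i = -6.16*0.47^i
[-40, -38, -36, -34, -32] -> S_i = -40 + 2*i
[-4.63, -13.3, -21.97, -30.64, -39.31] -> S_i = -4.63 + -8.67*i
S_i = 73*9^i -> [73, 657, 5913, 53217, 478953]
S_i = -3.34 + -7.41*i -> [-3.34, -10.75, -18.16, -25.57, -32.98]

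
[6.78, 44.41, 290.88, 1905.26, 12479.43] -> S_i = 6.78*6.55^i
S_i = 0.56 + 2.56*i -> [0.56, 3.12, 5.68, 8.24, 10.8]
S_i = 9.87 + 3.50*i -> [9.87, 13.37, 16.87, 20.37, 23.87]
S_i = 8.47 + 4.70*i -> [8.47, 13.17, 17.87, 22.57, 27.27]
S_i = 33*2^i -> [33, 66, 132, 264, 528]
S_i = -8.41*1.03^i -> [-8.41, -8.66, -8.92, -9.19, -9.47]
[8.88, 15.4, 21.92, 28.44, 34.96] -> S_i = 8.88 + 6.52*i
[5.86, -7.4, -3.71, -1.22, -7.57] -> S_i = Random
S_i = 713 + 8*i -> [713, 721, 729, 737, 745]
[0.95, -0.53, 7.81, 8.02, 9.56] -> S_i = Random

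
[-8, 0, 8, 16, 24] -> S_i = -8 + 8*i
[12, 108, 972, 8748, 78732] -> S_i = 12*9^i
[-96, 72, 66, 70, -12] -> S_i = Random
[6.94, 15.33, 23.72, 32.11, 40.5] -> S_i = 6.94 + 8.39*i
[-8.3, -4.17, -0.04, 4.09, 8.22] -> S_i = -8.30 + 4.13*i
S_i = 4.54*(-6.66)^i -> [4.54, -30.24, 201.37, -1341.15, 8932.08]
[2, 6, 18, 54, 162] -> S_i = 2*3^i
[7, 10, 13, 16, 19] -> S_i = 7 + 3*i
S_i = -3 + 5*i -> [-3, 2, 7, 12, 17]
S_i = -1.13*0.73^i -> [-1.13, -0.82, -0.6, -0.44, -0.32]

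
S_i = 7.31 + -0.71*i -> [7.31, 6.6, 5.89, 5.18, 4.47]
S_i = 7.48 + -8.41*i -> [7.48, -0.93, -9.34, -17.75, -26.16]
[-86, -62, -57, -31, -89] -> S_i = Random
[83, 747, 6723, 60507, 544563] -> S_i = 83*9^i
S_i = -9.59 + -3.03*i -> [-9.59, -12.62, -15.65, -18.68, -21.71]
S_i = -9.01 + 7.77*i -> [-9.01, -1.24, 6.53, 14.3, 22.07]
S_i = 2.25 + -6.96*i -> [2.25, -4.71, -11.67, -18.63, -25.59]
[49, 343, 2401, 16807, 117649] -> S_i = 49*7^i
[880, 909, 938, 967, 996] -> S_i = 880 + 29*i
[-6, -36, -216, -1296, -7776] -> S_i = -6*6^i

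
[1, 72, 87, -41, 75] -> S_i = Random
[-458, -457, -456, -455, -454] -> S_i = -458 + 1*i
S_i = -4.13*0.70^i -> [-4.13, -2.89, -2.02, -1.42, -0.99]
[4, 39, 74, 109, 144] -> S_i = 4 + 35*i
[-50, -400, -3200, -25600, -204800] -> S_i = -50*8^i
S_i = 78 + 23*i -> [78, 101, 124, 147, 170]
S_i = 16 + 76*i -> [16, 92, 168, 244, 320]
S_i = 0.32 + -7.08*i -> [0.32, -6.76, -13.84, -20.92, -28.0]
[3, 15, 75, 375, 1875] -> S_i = 3*5^i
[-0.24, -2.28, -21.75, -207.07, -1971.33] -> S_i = -0.24*9.52^i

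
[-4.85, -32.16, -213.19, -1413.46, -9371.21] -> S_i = -4.85*6.63^i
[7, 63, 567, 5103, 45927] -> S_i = 7*9^i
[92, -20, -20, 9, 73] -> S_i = Random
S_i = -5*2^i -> [-5, -10, -20, -40, -80]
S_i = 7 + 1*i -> [7, 8, 9, 10, 11]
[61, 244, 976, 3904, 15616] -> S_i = 61*4^i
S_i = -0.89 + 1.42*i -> [-0.89, 0.53, 1.95, 3.37, 4.79]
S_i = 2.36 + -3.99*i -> [2.36, -1.63, -5.62, -9.61, -13.6]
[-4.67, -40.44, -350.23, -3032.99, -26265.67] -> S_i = -4.67*8.66^i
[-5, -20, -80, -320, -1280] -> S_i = -5*4^i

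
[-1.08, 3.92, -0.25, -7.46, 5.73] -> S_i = Random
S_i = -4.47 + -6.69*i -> [-4.47, -11.16, -17.85, -24.54, -31.23]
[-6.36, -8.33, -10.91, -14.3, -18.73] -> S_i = -6.36*1.31^i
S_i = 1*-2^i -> [1, -2, 4, -8, 16]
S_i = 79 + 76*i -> [79, 155, 231, 307, 383]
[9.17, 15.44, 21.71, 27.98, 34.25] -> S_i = 9.17 + 6.27*i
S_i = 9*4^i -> [9, 36, 144, 576, 2304]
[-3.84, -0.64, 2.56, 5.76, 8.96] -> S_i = -3.84 + 3.20*i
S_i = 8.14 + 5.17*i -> [8.14, 13.31, 18.48, 23.65, 28.82]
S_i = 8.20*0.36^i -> [8.2, 2.95, 1.06, 0.38, 0.14]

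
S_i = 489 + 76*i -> [489, 565, 641, 717, 793]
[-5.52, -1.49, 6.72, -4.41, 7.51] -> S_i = Random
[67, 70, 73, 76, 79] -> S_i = 67 + 3*i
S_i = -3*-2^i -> [-3, 6, -12, 24, -48]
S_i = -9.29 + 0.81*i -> [-9.29, -8.48, -7.67, -6.86, -6.05]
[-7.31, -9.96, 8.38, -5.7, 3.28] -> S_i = Random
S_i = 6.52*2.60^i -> [6.52, 16.95, 44.08, 114.6, 297.95]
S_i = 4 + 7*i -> [4, 11, 18, 25, 32]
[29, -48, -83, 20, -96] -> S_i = Random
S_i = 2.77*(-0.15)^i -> [2.77, -0.42, 0.06, -0.01, 0.0]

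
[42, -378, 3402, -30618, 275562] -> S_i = 42*-9^i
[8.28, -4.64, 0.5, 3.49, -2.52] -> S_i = Random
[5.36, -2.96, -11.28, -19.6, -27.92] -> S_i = 5.36 + -8.32*i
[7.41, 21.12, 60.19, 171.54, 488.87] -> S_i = 7.41*2.85^i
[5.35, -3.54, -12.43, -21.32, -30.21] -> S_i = 5.35 + -8.89*i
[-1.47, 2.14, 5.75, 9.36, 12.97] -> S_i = -1.47 + 3.61*i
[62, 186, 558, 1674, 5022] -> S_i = 62*3^i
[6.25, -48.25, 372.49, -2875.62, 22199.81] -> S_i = 6.25*(-7.72)^i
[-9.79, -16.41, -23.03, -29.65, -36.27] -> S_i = -9.79 + -6.62*i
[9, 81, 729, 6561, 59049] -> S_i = 9*9^i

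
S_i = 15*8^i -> [15, 120, 960, 7680, 61440]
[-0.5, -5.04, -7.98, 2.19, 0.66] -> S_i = Random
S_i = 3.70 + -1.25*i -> [3.7, 2.45, 1.2, -0.05, -1.3]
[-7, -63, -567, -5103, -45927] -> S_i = -7*9^i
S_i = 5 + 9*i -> [5, 14, 23, 32, 41]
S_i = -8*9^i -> [-8, -72, -648, -5832, -52488]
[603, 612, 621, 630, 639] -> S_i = 603 + 9*i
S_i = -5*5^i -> [-5, -25, -125, -625, -3125]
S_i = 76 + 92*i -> [76, 168, 260, 352, 444]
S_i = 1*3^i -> [1, 3, 9, 27, 81]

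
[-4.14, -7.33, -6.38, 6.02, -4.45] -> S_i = Random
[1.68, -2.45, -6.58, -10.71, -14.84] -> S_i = 1.68 + -4.13*i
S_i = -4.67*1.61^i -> [-4.67, -7.52, -12.11, -19.49, -31.38]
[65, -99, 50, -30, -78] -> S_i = Random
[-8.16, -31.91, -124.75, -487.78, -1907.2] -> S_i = -8.16*3.91^i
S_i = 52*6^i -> [52, 312, 1872, 11232, 67392]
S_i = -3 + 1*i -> [-3, -2, -1, 0, 1]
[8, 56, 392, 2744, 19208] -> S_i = 8*7^i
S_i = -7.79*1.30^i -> [-7.79, -10.13, -13.17, -17.11, -22.25]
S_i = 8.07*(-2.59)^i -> [8.07, -20.9, 54.13, -140.21, 363.14]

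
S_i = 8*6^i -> [8, 48, 288, 1728, 10368]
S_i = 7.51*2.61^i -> [7.51, 19.6, 51.16, 133.52, 348.5]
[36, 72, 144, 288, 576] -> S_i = 36*2^i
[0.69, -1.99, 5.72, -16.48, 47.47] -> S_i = 0.69*(-2.88)^i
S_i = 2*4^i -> [2, 8, 32, 128, 512]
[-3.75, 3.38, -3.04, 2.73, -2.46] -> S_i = -3.75*(-0.90)^i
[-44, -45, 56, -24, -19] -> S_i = Random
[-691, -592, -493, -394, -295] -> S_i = -691 + 99*i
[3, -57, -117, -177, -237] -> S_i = 3 + -60*i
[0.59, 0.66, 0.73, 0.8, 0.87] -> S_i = 0.59 + 0.07*i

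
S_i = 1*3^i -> [1, 3, 9, 27, 81]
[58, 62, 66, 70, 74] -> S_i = 58 + 4*i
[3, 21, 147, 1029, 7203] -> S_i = 3*7^i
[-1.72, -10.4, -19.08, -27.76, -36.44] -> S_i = -1.72 + -8.68*i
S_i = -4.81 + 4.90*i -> [-4.81, 0.09, 4.99, 9.89, 14.79]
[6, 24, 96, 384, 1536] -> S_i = 6*4^i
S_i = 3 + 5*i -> [3, 8, 13, 18, 23]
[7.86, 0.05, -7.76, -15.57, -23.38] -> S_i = 7.86 + -7.81*i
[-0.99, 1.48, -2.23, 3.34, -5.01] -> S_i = -0.99*(-1.50)^i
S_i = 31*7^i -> [31, 217, 1519, 10633, 74431]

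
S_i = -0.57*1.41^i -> [-0.57, -0.8, -1.13, -1.6, -2.25]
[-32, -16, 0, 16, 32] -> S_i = -32 + 16*i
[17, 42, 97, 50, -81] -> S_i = Random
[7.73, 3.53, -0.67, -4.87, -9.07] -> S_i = 7.73 + -4.20*i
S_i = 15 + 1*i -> [15, 16, 17, 18, 19]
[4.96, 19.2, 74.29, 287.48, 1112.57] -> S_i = 4.96*3.87^i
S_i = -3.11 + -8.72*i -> [-3.11, -11.83, -20.55, -29.27, -37.99]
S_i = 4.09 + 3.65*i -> [4.09, 7.74, 11.39, 15.04, 18.69]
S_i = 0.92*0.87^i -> [0.92, 0.8, 0.7, 0.61, 0.53]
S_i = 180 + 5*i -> [180, 185, 190, 195, 200]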